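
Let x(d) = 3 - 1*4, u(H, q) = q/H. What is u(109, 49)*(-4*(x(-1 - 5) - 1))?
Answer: 392/109 ≈ 3.5963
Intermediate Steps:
x(d) = -1 (x(d) = 3 - 4 = -1)
u(109, 49)*(-4*(x(-1 - 5) - 1)) = (49/109)*(-4*(-1 - 1)) = (49*(1/109))*(-4*(-2)) = (49/109)*8 = 392/109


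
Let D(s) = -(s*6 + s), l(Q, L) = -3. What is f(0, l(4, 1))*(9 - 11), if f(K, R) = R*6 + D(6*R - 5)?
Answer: -286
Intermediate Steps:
D(s) = -7*s (D(s) = -(6*s + s) = -7*s)
f(K, R) = 35 - 36*R (f(K, R) = R*6 - 7*(6*R - 5) = 6*R - 7*(-5 + 6*R) = 6*R + (35 - 42*R) = 35 - 36*R)
f(0, l(4, 1))*(9 - 11) = (35 - 36*(-3))*(9 - 11) = (35 + 108)*(-2) = 143*(-2) = -286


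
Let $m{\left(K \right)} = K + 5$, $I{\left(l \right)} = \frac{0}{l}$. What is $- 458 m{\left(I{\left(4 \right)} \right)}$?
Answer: $-2290$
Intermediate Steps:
$I{\left(l \right)} = 0$
$m{\left(K \right)} = 5 + K$
$- 458 m{\left(I{\left(4 \right)} \right)} = - 458 \left(5 + 0\right) = \left(-458\right) 5 = -2290$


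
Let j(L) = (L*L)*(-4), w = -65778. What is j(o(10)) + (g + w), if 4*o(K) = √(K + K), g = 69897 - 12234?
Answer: -8120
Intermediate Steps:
g = 57663
o(K) = √2*√K/4 (o(K) = √(K + K)/4 = √(2*K)/4 = (√2*√K)/4 = √2*√K/4)
j(L) = -4*L² (j(L) = L²*(-4) = -4*L²)
j(o(10)) + (g + w) = -4*(√2*√10/4)² + (57663 - 65778) = -4*(√5/2)² - 8115 = -4*5/4 - 8115 = -5 - 8115 = -8120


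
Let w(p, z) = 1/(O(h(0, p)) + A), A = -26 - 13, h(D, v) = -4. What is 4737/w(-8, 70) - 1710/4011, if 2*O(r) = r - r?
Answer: -247001961/1337 ≈ -1.8474e+5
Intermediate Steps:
A = -39
O(r) = 0 (O(r) = (r - r)/2 = (1/2)*0 = 0)
w(p, z) = -1/39 (w(p, z) = 1/(0 - 39) = 1/(-39) = -1/39)
4737/w(-8, 70) - 1710/4011 = 4737/(-1/39) - 1710/4011 = 4737*(-39) - 1710*1/4011 = -184743 - 570/1337 = -247001961/1337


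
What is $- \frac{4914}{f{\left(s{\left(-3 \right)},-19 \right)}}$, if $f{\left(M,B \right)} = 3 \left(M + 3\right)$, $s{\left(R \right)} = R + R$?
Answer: $546$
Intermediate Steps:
$s{\left(R \right)} = 2 R$
$f{\left(M,B \right)} = 9 + 3 M$ ($f{\left(M,B \right)} = 3 \left(3 + M\right) = 9 + 3 M$)
$- \frac{4914}{f{\left(s{\left(-3 \right)},-19 \right)}} = - \frac{4914}{9 + 3 \cdot 2 \left(-3\right)} = - \frac{4914}{9 + 3 \left(-6\right)} = - \frac{4914}{9 - 18} = - \frac{4914}{-9} = \left(-4914\right) \left(- \frac{1}{9}\right) = 546$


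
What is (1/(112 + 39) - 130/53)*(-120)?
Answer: 2349240/8003 ≈ 293.54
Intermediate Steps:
(1/(112 + 39) - 130/53)*(-120) = (1/151 - 130*1/53)*(-120) = (1/151 - 130/53)*(-120) = -19577/8003*(-120) = 2349240/8003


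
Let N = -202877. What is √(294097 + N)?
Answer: 2*√22805 ≈ 302.03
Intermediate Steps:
√(294097 + N) = √(294097 - 202877) = √91220 = 2*√22805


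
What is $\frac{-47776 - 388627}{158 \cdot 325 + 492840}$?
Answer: $- \frac{436403}{544190} \approx -0.80193$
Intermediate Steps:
$\frac{-47776 - 388627}{158 \cdot 325 + 492840} = - \frac{436403}{51350 + 492840} = - \frac{436403}{544190}$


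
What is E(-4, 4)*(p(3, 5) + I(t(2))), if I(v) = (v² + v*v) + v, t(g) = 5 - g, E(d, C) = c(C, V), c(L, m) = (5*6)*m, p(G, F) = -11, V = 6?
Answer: 1800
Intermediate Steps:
c(L, m) = 30*m
E(d, C) = 180 (E(d, C) = 30*6 = 180)
I(v) = v + 2*v² (I(v) = (v² + v²) + v = 2*v² + v = v + 2*v²)
E(-4, 4)*(p(3, 5) + I(t(2))) = 180*(-11 + (5 - 1*2)*(1 + 2*(5 - 1*2))) = 180*(-11 + (5 - 2)*(1 + 2*(5 - 2))) = 180*(-11 + 3*(1 + 2*3)) = 180*(-11 + 3*(1 + 6)) = 180*(-11 + 3*7) = 180*(-11 + 21) = 180*10 = 1800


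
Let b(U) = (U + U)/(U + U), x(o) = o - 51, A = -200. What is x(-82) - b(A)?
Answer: -134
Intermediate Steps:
x(o) = -51 + o
b(U) = 1 (b(U) = (2*U)/((2*U)) = (2*U)*(1/(2*U)) = 1)
x(-82) - b(A) = (-51 - 82) - 1*1 = -133 - 1 = -134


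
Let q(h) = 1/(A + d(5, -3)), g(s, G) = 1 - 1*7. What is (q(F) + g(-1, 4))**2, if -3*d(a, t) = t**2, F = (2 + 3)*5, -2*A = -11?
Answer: 784/25 ≈ 31.360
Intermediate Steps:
A = 11/2 (A = -1/2*(-11) = 11/2 ≈ 5.5000)
g(s, G) = -6 (g(s, G) = 1 - 7 = -6)
F = 25 (F = 5*5 = 25)
d(a, t) = -t**2/3
q(h) = 2/5 (q(h) = 1/(11/2 - 1/3*(-3)**2) = 1/(11/2 - 1/3*9) = 1/(11/2 - 3) = 1/(5/2) = 2/5)
(q(F) + g(-1, 4))**2 = (2/5 - 6)**2 = (-28/5)**2 = 784/25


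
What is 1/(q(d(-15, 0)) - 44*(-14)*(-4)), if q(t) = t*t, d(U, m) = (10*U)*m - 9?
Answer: -1/2383 ≈ -0.00041964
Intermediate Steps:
d(U, m) = -9 + 10*U*m (d(U, m) = 10*U*m - 9 = -9 + 10*U*m)
q(t) = t**2
1/(q(d(-15, 0)) - 44*(-14)*(-4)) = 1/((-9 + 10*(-15)*0)**2 - 44*(-14)*(-4)) = 1/((-9 + 0)**2 + 616*(-4)) = 1/((-9)**2 - 2464) = 1/(81 - 2464) = 1/(-2383) = -1/2383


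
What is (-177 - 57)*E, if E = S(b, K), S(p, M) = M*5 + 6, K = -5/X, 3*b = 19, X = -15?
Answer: -1794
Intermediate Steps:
b = 19/3 (b = (⅓)*19 = 19/3 ≈ 6.3333)
K = ⅓ (K = -5/(-15) = -5*(-1/15) = ⅓ ≈ 0.33333)
S(p, M) = 6 + 5*M (S(p, M) = 5*M + 6 = 6 + 5*M)
E = 23/3 (E = 6 + 5*(⅓) = 6 + 5/3 = 23/3 ≈ 7.6667)
(-177 - 57)*E = (-177 - 57)*(23/3) = -234*23/3 = -1794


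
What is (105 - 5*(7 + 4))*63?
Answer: 3150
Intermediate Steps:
(105 - 5*(7 + 4))*63 = (105 - 5*11)*63 = (105 - 55)*63 = 50*63 = 3150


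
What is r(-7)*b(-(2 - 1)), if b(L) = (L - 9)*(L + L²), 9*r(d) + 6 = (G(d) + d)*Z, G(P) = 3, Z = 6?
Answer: 0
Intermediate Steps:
r(d) = 4/3 + 2*d/3 (r(d) = -⅔ + ((3 + d)*6)/9 = -⅔ + (18 + 6*d)/9 = -⅔ + (2 + 2*d/3) = 4/3 + 2*d/3)
b(L) = (-9 + L)*(L + L²)
r(-7)*b(-(2 - 1)) = (4/3 + (⅔)*(-7))*((-(2 - 1))*(-9 + (-(2 - 1))² - (-8)*(2 - 1))) = (4/3 - 14/3)*((-1*1)*(-9 + (-1*1)² - (-8))) = -(-10)*(-9 + (-1)² - 8*(-1))/3 = -(-10)*(-9 + 1 + 8)/3 = -(-10)*0/3 = -10/3*0 = 0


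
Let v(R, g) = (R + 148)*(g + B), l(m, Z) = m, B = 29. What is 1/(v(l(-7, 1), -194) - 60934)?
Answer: -1/84199 ≈ -1.1877e-5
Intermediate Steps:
v(R, g) = (29 + g)*(148 + R) (v(R, g) = (R + 148)*(g + 29) = (148 + R)*(29 + g) = (29 + g)*(148 + R))
1/(v(l(-7, 1), -194) - 60934) = 1/((4292 + 29*(-7) + 148*(-194) - 7*(-194)) - 60934) = 1/((4292 - 203 - 28712 + 1358) - 60934) = 1/(-23265 - 60934) = 1/(-84199) = -1/84199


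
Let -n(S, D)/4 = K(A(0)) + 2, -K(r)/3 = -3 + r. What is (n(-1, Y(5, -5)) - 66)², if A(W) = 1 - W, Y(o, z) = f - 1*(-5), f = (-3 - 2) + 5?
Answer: 9604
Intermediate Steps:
f = 0 (f = -5 + 5 = 0)
Y(o, z) = 5 (Y(o, z) = 0 - 1*(-5) = 0 + 5 = 5)
K(r) = 9 - 3*r (K(r) = -3*(-3 + r) = 9 - 3*r)
n(S, D) = -32 (n(S, D) = -4*((9 - 3*(1 - 1*0)) + 2) = -4*((9 - 3*(1 + 0)) + 2) = -4*((9 - 3*1) + 2) = -4*((9 - 3) + 2) = -4*(6 + 2) = -4*8 = -32)
(n(-1, Y(5, -5)) - 66)² = (-32 - 66)² = (-98)² = 9604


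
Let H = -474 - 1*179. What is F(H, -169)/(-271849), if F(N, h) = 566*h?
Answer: 95654/271849 ≈ 0.35186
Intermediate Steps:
H = -653 (H = -474 - 179 = -653)
F(H, -169)/(-271849) = (566*(-169))/(-271849) = -95654*(-1/271849) = 95654/271849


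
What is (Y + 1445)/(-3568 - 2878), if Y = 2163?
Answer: -164/293 ≈ -0.55973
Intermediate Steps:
(Y + 1445)/(-3568 - 2878) = (2163 + 1445)/(-3568 - 2878) = 3608/(-6446) = 3608*(-1/6446) = -164/293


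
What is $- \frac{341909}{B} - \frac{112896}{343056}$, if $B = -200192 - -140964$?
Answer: $\frac{329188481}{60471788} \approx 5.4437$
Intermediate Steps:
$B = -59228$ ($B = -200192 + 140964 = -59228$)
$- \frac{341909}{B} - \frac{112896}{343056} = - \frac{341909}{-59228} - \frac{112896}{343056} = \left(-341909\right) \left(- \frac{1}{59228}\right) - \frac{336}{1021} = \frac{341909}{59228} - \frac{336}{1021} = \frac{329188481}{60471788}$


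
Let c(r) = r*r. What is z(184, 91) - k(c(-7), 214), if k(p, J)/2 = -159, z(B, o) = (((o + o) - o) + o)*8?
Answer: 1774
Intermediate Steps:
z(B, o) = 16*o (z(B, o) = ((2*o - o) + o)*8 = (o + o)*8 = (2*o)*8 = 16*o)
c(r) = r²
k(p, J) = -318 (k(p, J) = 2*(-159) = -318)
z(184, 91) - k(c(-7), 214) = 16*91 - 1*(-318) = 1456 + 318 = 1774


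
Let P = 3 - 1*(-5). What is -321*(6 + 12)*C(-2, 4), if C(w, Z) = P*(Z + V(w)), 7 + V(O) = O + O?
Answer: 323568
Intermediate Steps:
V(O) = -7 + 2*O (V(O) = -7 + (O + O) = -7 + 2*O)
P = 8 (P = 3 + 5 = 8)
C(w, Z) = -56 + 8*Z + 16*w (C(w, Z) = 8*(Z + (-7 + 2*w)) = 8*(-7 + Z + 2*w) = -56 + 8*Z + 16*w)
-321*(6 + 12)*C(-2, 4) = -321*(6 + 12)*(-56 + 8*4 + 16*(-2)) = -5778*(-56 + 32 - 32) = -5778*(-56) = -321*(-1008) = 323568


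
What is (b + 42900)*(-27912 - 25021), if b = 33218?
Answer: -4029154094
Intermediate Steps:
(b + 42900)*(-27912 - 25021) = (33218 + 42900)*(-27912 - 25021) = 76118*(-52933) = -4029154094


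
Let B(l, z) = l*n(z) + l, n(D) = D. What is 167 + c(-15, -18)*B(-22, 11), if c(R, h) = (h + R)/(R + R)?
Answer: -617/5 ≈ -123.40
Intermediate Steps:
c(R, h) = (R + h)/(2*R) (c(R, h) = (R + h)/((2*R)) = (R + h)*(1/(2*R)) = (R + h)/(2*R))
B(l, z) = l + l*z (B(l, z) = l*z + l = l + l*z)
167 + c(-15, -18)*B(-22, 11) = 167 + ((½)*(-15 - 18)/(-15))*(-22*(1 + 11)) = 167 + ((½)*(-1/15)*(-33))*(-22*12) = 167 + (11/10)*(-264) = 167 - 1452/5 = -617/5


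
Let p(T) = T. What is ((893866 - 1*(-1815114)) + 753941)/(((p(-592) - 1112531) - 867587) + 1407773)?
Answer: -1154307/190979 ≈ -6.0442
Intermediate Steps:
((893866 - 1*(-1815114)) + 753941)/(((p(-592) - 1112531) - 867587) + 1407773) = ((893866 - 1*(-1815114)) + 753941)/(((-592 - 1112531) - 867587) + 1407773) = ((893866 + 1815114) + 753941)/((-1113123 - 867587) + 1407773) = (2708980 + 753941)/(-1980710 + 1407773) = 3462921/(-572937) = 3462921*(-1/572937) = -1154307/190979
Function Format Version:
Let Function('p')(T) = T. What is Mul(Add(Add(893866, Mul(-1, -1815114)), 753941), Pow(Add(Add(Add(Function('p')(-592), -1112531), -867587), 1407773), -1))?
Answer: Rational(-1154307, 190979) ≈ -6.0442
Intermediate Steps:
Mul(Add(Add(893866, Mul(-1, -1815114)), 753941), Pow(Add(Add(Add(Function('p')(-592), -1112531), -867587), 1407773), -1)) = Mul(Add(Add(893866, Mul(-1, -1815114)), 753941), Pow(Add(Add(Add(-592, -1112531), -867587), 1407773), -1)) = Mul(Add(Add(893866, 1815114), 753941), Pow(Add(Add(-1113123, -867587), 1407773), -1)) = Mul(Add(2708980, 753941), Pow(Add(-1980710, 1407773), -1)) = Mul(3462921, Pow(-572937, -1)) = Mul(3462921, Rational(-1, 572937)) = Rational(-1154307, 190979)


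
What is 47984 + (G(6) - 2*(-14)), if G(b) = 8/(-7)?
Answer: 336076/7 ≈ 48011.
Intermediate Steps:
G(b) = -8/7 (G(b) = 8*(-1/7) = -8/7)
47984 + (G(6) - 2*(-14)) = 47984 + (-8/7 - 2*(-14)) = 47984 + (-8/7 + 28) = 47984 + 188/7 = 336076/7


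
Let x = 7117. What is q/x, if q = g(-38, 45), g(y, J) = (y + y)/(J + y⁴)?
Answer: -76/14840233177 ≈ -5.1212e-9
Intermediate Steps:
g(y, J) = 2*y/(J + y⁴) (g(y, J) = (2*y)/(J + y⁴) = 2*y/(J + y⁴))
q = -76/2085181 (q = 2*(-38)/(45 + (-38)⁴) = 2*(-38)/(45 + 2085136) = 2*(-38)/2085181 = 2*(-38)*(1/2085181) = -76/2085181 ≈ -3.6448e-5)
q/x = -76/2085181/7117 = -76/2085181*1/7117 = -76/14840233177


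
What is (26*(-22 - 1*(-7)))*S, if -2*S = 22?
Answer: 4290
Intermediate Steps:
S = -11 (S = -½*22 = -11)
(26*(-22 - 1*(-7)))*S = (26*(-22 - 1*(-7)))*(-11) = (26*(-22 + 7))*(-11) = (26*(-15))*(-11) = -390*(-11) = 4290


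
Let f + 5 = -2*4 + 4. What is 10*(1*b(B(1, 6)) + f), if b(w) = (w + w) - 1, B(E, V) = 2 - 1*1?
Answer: -80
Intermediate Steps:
B(E, V) = 1 (B(E, V) = 2 - 1 = 1)
b(w) = -1 + 2*w (b(w) = 2*w - 1 = -1 + 2*w)
f = -9 (f = -5 + (-2*4 + 4) = -5 + (-8 + 4) = -5 - 4 = -9)
10*(1*b(B(1, 6)) + f) = 10*(1*(-1 + 2*1) - 9) = 10*(1*(-1 + 2) - 9) = 10*(1*1 - 9) = 10*(1 - 9) = 10*(-8) = -80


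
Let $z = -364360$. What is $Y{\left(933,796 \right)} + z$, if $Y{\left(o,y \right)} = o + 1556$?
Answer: $-361871$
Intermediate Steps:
$Y{\left(o,y \right)} = 1556 + o$
$Y{\left(933,796 \right)} + z = \left(1556 + 933\right) - 364360 = 2489 - 364360 = -361871$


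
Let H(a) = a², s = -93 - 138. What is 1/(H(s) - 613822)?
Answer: -1/560461 ≈ -1.7842e-6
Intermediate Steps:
s = -231
1/(H(s) - 613822) = 1/((-231)² - 613822) = 1/(53361 - 613822) = 1/(-560461) = -1/560461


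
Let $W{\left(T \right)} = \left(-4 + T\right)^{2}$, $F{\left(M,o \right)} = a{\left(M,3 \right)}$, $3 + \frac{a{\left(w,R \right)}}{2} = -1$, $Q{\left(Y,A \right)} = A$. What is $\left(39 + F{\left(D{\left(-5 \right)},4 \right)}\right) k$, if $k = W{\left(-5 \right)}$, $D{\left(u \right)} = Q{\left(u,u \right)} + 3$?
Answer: $2511$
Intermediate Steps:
$a{\left(w,R \right)} = -8$ ($a{\left(w,R \right)} = -6 + 2 \left(-1\right) = -6 - 2 = -8$)
$D{\left(u \right)} = 3 + u$ ($D{\left(u \right)} = u + 3 = 3 + u$)
$F{\left(M,o \right)} = -8$
$k = 81$ ($k = \left(-4 - 5\right)^{2} = \left(-9\right)^{2} = 81$)
$\left(39 + F{\left(D{\left(-5 \right)},4 \right)}\right) k = \left(39 - 8\right) 81 = 31 \cdot 81 = 2511$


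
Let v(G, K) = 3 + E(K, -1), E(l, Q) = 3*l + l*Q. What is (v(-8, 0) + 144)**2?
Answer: 21609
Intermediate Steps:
E(l, Q) = 3*l + Q*l
v(G, K) = 3 + 2*K (v(G, K) = 3 + K*(3 - 1) = 3 + K*2 = 3 + 2*K)
(v(-8, 0) + 144)**2 = ((3 + 2*0) + 144)**2 = ((3 + 0) + 144)**2 = (3 + 144)**2 = 147**2 = 21609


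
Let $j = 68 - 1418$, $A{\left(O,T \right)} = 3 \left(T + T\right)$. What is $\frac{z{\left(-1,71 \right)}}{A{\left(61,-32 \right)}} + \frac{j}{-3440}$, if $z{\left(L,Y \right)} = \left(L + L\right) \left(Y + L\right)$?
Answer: $\frac{2315}{2064} \approx 1.1216$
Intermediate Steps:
$z{\left(L,Y \right)} = 2 L \left(L + Y\right)$
$A{\left(O,T \right)} = 6 T$ ($A{\left(O,T \right)} = 3 \cdot 2 T = 6 T$)
$j = -1350$
$\frac{z{\left(-1,71 \right)}}{A{\left(61,-32 \right)}} + \frac{j}{-3440} = \frac{2 \left(-1\right) \left(-1 + 71\right)}{6 \left(-32\right)} - \frac{1350}{-3440} = \frac{2 \left(-1\right) 70}{-192} - - \frac{135}{344} = \left(-140\right) \left(- \frac{1}{192}\right) + \frac{135}{344} = \frac{35}{48} + \frac{135}{344} = \frac{2315}{2064}$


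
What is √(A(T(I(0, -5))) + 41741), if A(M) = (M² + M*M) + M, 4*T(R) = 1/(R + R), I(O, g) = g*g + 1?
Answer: √1805882834/208 ≈ 204.31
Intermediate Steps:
I(O, g) = 1 + g² (I(O, g) = g² + 1 = 1 + g²)
T(R) = 1/(8*R) (T(R) = 1/(4*(R + R)) = 1/(4*((2*R))) = (1/(2*R))/4 = 1/(8*R))
A(M) = M + 2*M² (A(M) = (M² + M²) + M = 2*M² + M = M + 2*M²)
√(A(T(I(0, -5))) + 41741) = √((1/(8*(1 + (-5)²)))*(1 + 2*(1/(8*(1 + (-5)²)))) + 41741) = √((1/(8*(1 + 25)))*(1 + 2*(1/(8*(1 + 25)))) + 41741) = √(((⅛)/26)*(1 + 2*((⅛)/26)) + 41741) = √(((⅛)*(1/26))*(1 + 2*((⅛)*(1/26))) + 41741) = √((1 + 2*(1/208))/208 + 41741) = √((1 + 1/104)/208 + 41741) = √((1/208)*(105/104) + 41741) = √(105/21632 + 41741) = √(902941417/21632) = √1805882834/208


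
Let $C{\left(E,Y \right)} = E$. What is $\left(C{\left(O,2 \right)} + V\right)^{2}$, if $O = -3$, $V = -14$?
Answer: $289$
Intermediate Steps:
$\left(C{\left(O,2 \right)} + V\right)^{2} = \left(-3 - 14\right)^{2} = \left(-17\right)^{2} = 289$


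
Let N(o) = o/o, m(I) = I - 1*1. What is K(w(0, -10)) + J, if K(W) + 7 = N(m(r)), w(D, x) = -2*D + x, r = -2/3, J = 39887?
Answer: 39881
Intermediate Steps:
r = -2/3 (r = -2*1/3 = -2/3 ≈ -0.66667)
m(I) = -1 + I (m(I) = I - 1 = -1 + I)
w(D, x) = x - 2*D
N(o) = 1
K(W) = -6 (K(W) = -7 + 1 = -6)
K(w(0, -10)) + J = -6 + 39887 = 39881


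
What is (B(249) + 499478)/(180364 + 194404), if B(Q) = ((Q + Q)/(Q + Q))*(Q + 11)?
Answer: 249869/187384 ≈ 1.3335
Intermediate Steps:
B(Q) = 11 + Q (B(Q) = ((2*Q)/((2*Q)))*(11 + Q) = ((2*Q)*(1/(2*Q)))*(11 + Q) = 1*(11 + Q) = 11 + Q)
(B(249) + 499478)/(180364 + 194404) = ((11 + 249) + 499478)/(180364 + 194404) = (260 + 499478)/374768 = 499738*(1/374768) = 249869/187384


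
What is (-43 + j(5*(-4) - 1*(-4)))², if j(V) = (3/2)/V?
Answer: 1901641/1024 ≈ 1857.1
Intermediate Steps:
j(V) = 3/(2*V) (j(V) = ((½)*3)/V = 3/(2*V))
(-43 + j(5*(-4) - 1*(-4)))² = (-43 + 3/(2*(5*(-4) - 1*(-4))))² = (-43 + 3/(2*(-20 + 4)))² = (-43 + (3/2)/(-16))² = (-43 + (3/2)*(-1/16))² = (-43 - 3/32)² = (-1379/32)² = 1901641/1024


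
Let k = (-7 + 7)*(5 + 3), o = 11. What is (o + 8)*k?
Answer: 0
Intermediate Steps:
k = 0 (k = 0*8 = 0)
(o + 8)*k = (11 + 8)*0 = 19*0 = 0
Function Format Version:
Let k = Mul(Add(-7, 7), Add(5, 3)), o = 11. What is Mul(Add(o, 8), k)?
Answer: 0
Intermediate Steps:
k = 0 (k = Mul(0, 8) = 0)
Mul(Add(o, 8), k) = Mul(Add(11, 8), 0) = Mul(19, 0) = 0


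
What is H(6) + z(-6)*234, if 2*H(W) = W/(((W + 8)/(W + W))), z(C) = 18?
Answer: 29502/7 ≈ 4214.6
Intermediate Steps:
H(W) = W²/(8 + W) (H(W) = (W/(((W + 8)/(W + W))))/2 = (W/(((8 + W)/((2*W)))))/2 = (W/(((8 + W)*(1/(2*W)))))/2 = (W/(((8 + W)/(2*W))))/2 = (W*(2*W/(8 + W)))/2 = (2*W²/(8 + W))/2 = W²/(8 + W))
H(6) + z(-6)*234 = 6²/(8 + 6) + 18*234 = 36/14 + 4212 = 36*(1/14) + 4212 = 18/7 + 4212 = 29502/7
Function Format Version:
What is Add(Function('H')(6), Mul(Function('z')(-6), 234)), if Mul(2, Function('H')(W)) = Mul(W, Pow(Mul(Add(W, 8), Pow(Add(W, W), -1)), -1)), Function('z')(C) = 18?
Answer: Rational(29502, 7) ≈ 4214.6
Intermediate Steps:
Function('H')(W) = Mul(Pow(W, 2), Pow(Add(8, W), -1)) (Function('H')(W) = Mul(Rational(1, 2), Mul(W, Pow(Mul(Add(W, 8), Pow(Add(W, W), -1)), -1))) = Mul(Rational(1, 2), Mul(W, Pow(Mul(Add(8, W), Pow(Mul(2, W), -1)), -1))) = Mul(Rational(1, 2), Mul(W, Pow(Mul(Add(8, W), Mul(Rational(1, 2), Pow(W, -1))), -1))) = Mul(Rational(1, 2), Mul(W, Pow(Mul(Rational(1, 2), Pow(W, -1), Add(8, W)), -1))) = Mul(Rational(1, 2), Mul(W, Mul(2, W, Pow(Add(8, W), -1)))) = Mul(Rational(1, 2), Mul(2, Pow(W, 2), Pow(Add(8, W), -1))) = Mul(Pow(W, 2), Pow(Add(8, W), -1)))
Add(Function('H')(6), Mul(Function('z')(-6), 234)) = Add(Mul(Pow(6, 2), Pow(Add(8, 6), -1)), Mul(18, 234)) = Add(Mul(36, Pow(14, -1)), 4212) = Add(Mul(36, Rational(1, 14)), 4212) = Add(Rational(18, 7), 4212) = Rational(29502, 7)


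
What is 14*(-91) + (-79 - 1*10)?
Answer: -1363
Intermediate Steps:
14*(-91) + (-79 - 1*10) = -1274 + (-79 - 10) = -1274 - 89 = -1363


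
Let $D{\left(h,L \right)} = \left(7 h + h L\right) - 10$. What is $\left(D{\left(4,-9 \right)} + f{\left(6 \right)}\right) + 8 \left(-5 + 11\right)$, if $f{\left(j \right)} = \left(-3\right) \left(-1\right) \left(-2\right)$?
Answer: $24$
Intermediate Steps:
$D{\left(h,L \right)} = -10 + 7 h + L h$ ($D{\left(h,L \right)} = \left(7 h + L h\right) - 10 = -10 + 7 h + L h$)
$f{\left(j \right)} = -6$ ($f{\left(j \right)} = 3 \left(-2\right) = -6$)
$\left(D{\left(4,-9 \right)} + f{\left(6 \right)}\right) + 8 \left(-5 + 11\right) = \left(\left(-10 + 7 \cdot 4 - 36\right) - 6\right) + 8 \left(-5 + 11\right) = \left(\left(-10 + 28 - 36\right) - 6\right) + 8 \cdot 6 = \left(-18 - 6\right) + 48 = -24 + 48 = 24$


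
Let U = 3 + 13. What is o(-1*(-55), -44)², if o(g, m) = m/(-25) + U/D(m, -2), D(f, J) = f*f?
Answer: 28611801/9150625 ≈ 3.1268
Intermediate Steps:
U = 16
D(f, J) = f²
o(g, m) = 16/m² - m/25 (o(g, m) = m/(-25) + 16/(m²) = m*(-1/25) + 16/m² = -m/25 + 16/m² = 16/m² - m/25)
o(-1*(-55), -44)² = (16/(-44)² - 1/25*(-44))² = (16*(1/1936) + 44/25)² = (1/121 + 44/25)² = (5349/3025)² = 28611801/9150625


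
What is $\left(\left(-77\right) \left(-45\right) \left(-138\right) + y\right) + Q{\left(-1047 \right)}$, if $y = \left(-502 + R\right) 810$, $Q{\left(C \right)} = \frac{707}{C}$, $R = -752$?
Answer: $- \frac{1564124477}{1047} \approx -1.4939 \cdot 10^{6}$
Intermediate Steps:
$y = -1015740$ ($y = \left(-502 - 752\right) 810 = \left(-1254\right) 810 = -1015740$)
$\left(\left(-77\right) \left(-45\right) \left(-138\right) + y\right) + Q{\left(-1047 \right)} = \left(\left(-77\right) \left(-45\right) \left(-138\right) - 1015740\right) + \frac{707}{-1047} = \left(3465 \left(-138\right) - 1015740\right) + 707 \left(- \frac{1}{1047}\right) = \left(-478170 - 1015740\right) - \frac{707}{1047} = -1493910 - \frac{707}{1047} = - \frac{1564124477}{1047}$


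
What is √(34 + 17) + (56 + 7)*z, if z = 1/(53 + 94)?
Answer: 3/7 + √51 ≈ 7.5700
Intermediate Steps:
z = 1/147 ≈ 0.0068027
√(34 + 17) + (56 + 7)*z = √(34 + 17) + (56 + 7)*(1/147) = √51 + 63*(1/147) = √51 + 3/7 = 3/7 + √51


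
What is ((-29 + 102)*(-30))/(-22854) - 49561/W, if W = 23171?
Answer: -6217946/3043391 ≈ -2.0431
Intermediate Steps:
((-29 + 102)*(-30))/(-22854) - 49561/W = ((-29 + 102)*(-30))/(-22854) - 49561/23171 = (73*(-30))*(-1/22854) - 49561*1/23171 = -2190*(-1/22854) - 1709/799 = 365/3809 - 1709/799 = -6217946/3043391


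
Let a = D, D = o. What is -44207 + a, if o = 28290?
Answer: -15917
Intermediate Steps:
D = 28290
a = 28290
-44207 + a = -44207 + 28290 = -15917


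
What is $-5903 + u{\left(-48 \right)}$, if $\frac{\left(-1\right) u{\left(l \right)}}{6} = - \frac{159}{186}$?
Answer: $- \frac{182834}{31} \approx -5897.9$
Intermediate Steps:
$u{\left(l \right)} = \frac{159}{31}$ ($u{\left(l \right)} = - 6 \left(- \frac{159}{186}\right) = - 6 \left(\left(-159\right) \frac{1}{186}\right) = \left(-6\right) \left(- \frac{53}{62}\right) = \frac{159}{31}$)
$-5903 + u{\left(-48 \right)} = -5903 + \frac{159}{31} = - \frac{182834}{31}$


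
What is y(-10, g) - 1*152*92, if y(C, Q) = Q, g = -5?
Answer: -13989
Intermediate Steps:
y(-10, g) - 1*152*92 = -5 - 1*152*92 = -5 - 152*92 = -5 - 13984 = -13989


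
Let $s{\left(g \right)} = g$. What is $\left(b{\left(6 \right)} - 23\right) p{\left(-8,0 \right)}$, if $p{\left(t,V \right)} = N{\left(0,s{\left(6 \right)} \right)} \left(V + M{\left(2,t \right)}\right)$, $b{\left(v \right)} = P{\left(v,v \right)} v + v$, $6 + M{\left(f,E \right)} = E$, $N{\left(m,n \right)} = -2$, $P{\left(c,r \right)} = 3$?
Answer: $28$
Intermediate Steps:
$M{\left(f,E \right)} = -6 + E$
$b{\left(v \right)} = 4 v$ ($b{\left(v \right)} = 3 v + v = 4 v$)
$p{\left(t,V \right)} = 12 - 2 V - 2 t$ ($p{\left(t,V \right)} = - 2 \left(V + \left(-6 + t\right)\right) = - 2 \left(-6 + V + t\right) = 12 - 2 V - 2 t$)
$\left(b{\left(6 \right)} - 23\right) p{\left(-8,0 \right)} = \left(4 \cdot 6 - 23\right) \left(12 - 0 - -16\right) = \left(24 - 23\right) \left(12 + 0 + 16\right) = 1 \cdot 28 = 28$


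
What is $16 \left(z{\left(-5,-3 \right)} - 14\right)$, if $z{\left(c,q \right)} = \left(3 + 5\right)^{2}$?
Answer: $800$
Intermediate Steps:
$z{\left(c,q \right)} = 64$ ($z{\left(c,q \right)} = 8^{2} = 64$)
$16 \left(z{\left(-5,-3 \right)} - 14\right) = 16 \left(64 - 14\right) = 16 \cdot 50 = 800$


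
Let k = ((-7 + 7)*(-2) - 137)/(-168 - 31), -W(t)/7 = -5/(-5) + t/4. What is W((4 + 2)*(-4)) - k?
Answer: 6828/199 ≈ 34.312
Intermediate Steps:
W(t) = -7 - 7*t/4 (W(t) = -7*(-5/(-5) + t/4) = -7*(-5*(-⅕) + t*(¼)) = -7*(1 + t/4) = -7 - 7*t/4)
k = 137/199 (k = (0*(-2) - 137)/(-199) = (0 - 137)*(-1/199) = -137*(-1/199) = 137/199 ≈ 0.68844)
W((4 + 2)*(-4)) - k = (-7 - 7*(4 + 2)*(-4)/4) - 1*137/199 = (-7 - 21*(-4)/2) - 137/199 = (-7 - 7/4*(-24)) - 137/199 = (-7 + 42) - 137/199 = 35 - 137/199 = 6828/199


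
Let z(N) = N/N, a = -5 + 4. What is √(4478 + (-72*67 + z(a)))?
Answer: I*√345 ≈ 18.574*I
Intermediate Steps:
a = -1
z(N) = 1
√(4478 + (-72*67 + z(a))) = √(4478 + (-72*67 + 1)) = √(4478 + (-4824 + 1)) = √(4478 - 4823) = √(-345) = I*√345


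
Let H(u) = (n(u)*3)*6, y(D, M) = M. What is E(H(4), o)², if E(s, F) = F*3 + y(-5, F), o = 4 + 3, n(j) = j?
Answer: 784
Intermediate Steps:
o = 7
H(u) = 18*u (H(u) = (u*3)*6 = (3*u)*6 = 18*u)
E(s, F) = 4*F (E(s, F) = F*3 + F = 3*F + F = 4*F)
E(H(4), o)² = (4*7)² = 28² = 784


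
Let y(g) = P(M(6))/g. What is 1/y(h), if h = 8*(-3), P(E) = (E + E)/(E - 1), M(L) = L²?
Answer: -35/3 ≈ -11.667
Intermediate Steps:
P(E) = 2*E/(-1 + E) (P(E) = (2*E)/(-1 + E) = 2*E/(-1 + E))
h = -24
y(g) = 72/(35*g) (y(g) = (2*6²/(-1 + 6²))/g = (2*36/(-1 + 36))/g = (2*36/35)/g = (2*36*(1/35))/g = 72/(35*g))
1/y(h) = 1/((72/35)/(-24)) = 1/((72/35)*(-1/24)) = 1/(-3/35) = -35/3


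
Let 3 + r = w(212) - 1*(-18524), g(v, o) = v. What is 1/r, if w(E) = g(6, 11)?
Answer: 1/18527 ≈ 5.3975e-5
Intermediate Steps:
w(E) = 6
r = 18527 (r = -3 + (6 - 1*(-18524)) = -3 + (6 + 18524) = -3 + 18530 = 18527)
1/r = 1/18527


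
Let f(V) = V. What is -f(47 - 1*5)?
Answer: -42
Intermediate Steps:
-f(47 - 1*5) = -(47 - 1*5) = -(47 - 5) = -1*42 = -42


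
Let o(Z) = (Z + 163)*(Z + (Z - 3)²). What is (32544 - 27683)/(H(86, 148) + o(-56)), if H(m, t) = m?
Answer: 4861/366561 ≈ 0.013261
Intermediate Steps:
o(Z) = (163 + Z)*(Z + (-3 + Z)²)
(32544 - 27683)/(H(86, 148) + o(-56)) = (32544 - 27683)/(86 + (1467 + (-56)³ - 806*(-56) + 158*(-56)²)) = 4861/(86 + (1467 - 175616 + 45136 + 158*3136)) = 4861/(86 + (1467 - 175616 + 45136 + 495488)) = 4861/(86 + 366475) = 4861/366561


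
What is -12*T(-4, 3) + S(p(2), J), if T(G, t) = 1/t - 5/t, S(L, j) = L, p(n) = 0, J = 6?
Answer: 16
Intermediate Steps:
T(G, t) = -4/t (T(G, t) = 1/t - 5/t = -4/t)
-12*T(-4, 3) + S(p(2), J) = -(-48)/3 + 0 = -12*(-4/3) + 0 = 16 + 0 = 16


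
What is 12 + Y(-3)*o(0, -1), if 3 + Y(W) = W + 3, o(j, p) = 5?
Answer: -3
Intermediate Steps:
Y(W) = W (Y(W) = -3 + (W + 3) = -3 + (3 + W) = W)
12 + Y(-3)*o(0, -1) = 12 - 3*5 = 12 - 15 = -3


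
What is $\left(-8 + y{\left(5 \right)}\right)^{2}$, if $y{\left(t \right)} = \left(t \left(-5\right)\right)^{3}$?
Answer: $244390689$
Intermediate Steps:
$y{\left(t \right)} = - 125 t^{3}$ ($y{\left(t \right)} = \left(- 5 t\right)^{3} = - 125 t^{3}$)
$\left(-8 + y{\left(5 \right)}\right)^{2} = \left(-8 - 125 \cdot 5^{3}\right)^{2} = \left(-8 - 15625\right)^{2} = \left(-15633\right)^{2} = 244390689$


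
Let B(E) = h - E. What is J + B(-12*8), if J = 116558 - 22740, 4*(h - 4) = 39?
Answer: 375711/4 ≈ 93928.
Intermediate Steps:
h = 55/4 (h = 4 + (¼)*39 = 4 + 39/4 = 55/4 ≈ 13.750)
J = 93818
B(E) = 55/4 - E
J + B(-12*8) = 93818 + (55/4 - (-12)*8) = 93818 + (55/4 - 1*(-96)) = 93818 + (55/4 + 96) = 93818 + 439/4 = 375711/4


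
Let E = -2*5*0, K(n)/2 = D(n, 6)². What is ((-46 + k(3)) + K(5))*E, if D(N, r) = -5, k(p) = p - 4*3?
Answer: 0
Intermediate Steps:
k(p) = -12 + p (k(p) = p - 12 = -12 + p)
K(n) = 50 (K(n) = 2*(-5)² = 2*25 = 50)
E = 0 (E = -10*0 = 0)
((-46 + k(3)) + K(5))*E = ((-46 + (-12 + 3)) + 50)*0 = ((-46 - 9) + 50)*0 = (-55 + 50)*0 = -5*0 = 0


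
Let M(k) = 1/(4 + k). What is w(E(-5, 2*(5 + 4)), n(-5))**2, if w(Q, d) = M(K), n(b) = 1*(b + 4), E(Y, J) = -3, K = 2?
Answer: 1/36 ≈ 0.027778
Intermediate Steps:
n(b) = 4 + b (n(b) = 1*(4 + b) = 4 + b)
w(Q, d) = 1/6 (w(Q, d) = 1/(4 + 2) = 1/6)
w(E(-5, 2*(5 + 4)), n(-5))**2 = (1/6)**2 = 1/36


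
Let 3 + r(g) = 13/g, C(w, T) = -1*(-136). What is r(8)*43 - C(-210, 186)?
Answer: -1561/8 ≈ -195.13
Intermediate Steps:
C(w, T) = 136
r(g) = -3 + 13/g
r(8)*43 - C(-210, 186) = (-3 + 13/8)*43 - 1*136 = (-3 + 13*(1/8))*43 - 136 = (-3 + 13/8)*43 - 136 = -11/8*43 - 136 = -473/8 - 136 = -1561/8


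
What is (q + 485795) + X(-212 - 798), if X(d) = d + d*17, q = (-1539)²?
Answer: 2836136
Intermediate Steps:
q = 2368521
X(d) = 18*d (X(d) = d + 17*d = 18*d)
(q + 485795) + X(-212 - 798) = (2368521 + 485795) + 18*(-212 - 798) = 2854316 + 18*(-1010) = 2854316 - 18180 = 2836136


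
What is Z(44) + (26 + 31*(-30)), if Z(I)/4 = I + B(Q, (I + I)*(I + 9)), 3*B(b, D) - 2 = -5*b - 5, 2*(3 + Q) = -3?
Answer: -702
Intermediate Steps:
Q = -9/2 (Q = -3 + (1/2)*(-3) = -3 - 3/2 = -9/2 ≈ -4.5000)
B(b, D) = -1 - 5*b/3 (B(b, D) = 2/3 + (-5*b - 5)/3 = 2/3 + (-5 - 5*b)/3 = 2/3 + (-5/3 - 5*b/3) = -1 - 5*b/3)
Z(I) = 26 + 4*I (Z(I) = 4*(I + (-1 - 5/3*(-9/2))) = 4*(I + (-1 + 15/2)) = 4*(I + 13/2) = 4*(13/2 + I) = 26 + 4*I)
Z(44) + (26 + 31*(-30)) = (26 + 4*44) + (26 + 31*(-30)) = (26 + 176) + (26 - 930) = 202 - 904 = -702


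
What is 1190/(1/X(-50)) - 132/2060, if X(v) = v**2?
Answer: 1532124967/515 ≈ 2.9750e+6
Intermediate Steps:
1190/(1/X(-50)) - 132/2060 = 1190/(1/((-50)**2)) - 132/2060 = 1190/(1/2500) - 132*1/2060 = 1190/(1/2500) - 33/515 = 1190*2500 - 33/515 = 2975000 - 33/515 = 1532124967/515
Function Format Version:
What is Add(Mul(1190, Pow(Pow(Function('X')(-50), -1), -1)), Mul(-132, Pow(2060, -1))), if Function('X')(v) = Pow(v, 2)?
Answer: Rational(1532124967, 515) ≈ 2.9750e+6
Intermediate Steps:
Add(Mul(1190, Pow(Pow(Function('X')(-50), -1), -1)), Mul(-132, Pow(2060, -1))) = Add(Mul(1190, Pow(Pow(Pow(-50, 2), -1), -1)), Mul(-132, Pow(2060, -1))) = Add(Mul(1190, Pow(Pow(2500, -1), -1)), Mul(-132, Rational(1, 2060))) = Add(Mul(1190, Pow(Rational(1, 2500), -1)), Rational(-33, 515)) = Add(Mul(1190, 2500), Rational(-33, 515)) = Add(2975000, Rational(-33, 515)) = Rational(1532124967, 515)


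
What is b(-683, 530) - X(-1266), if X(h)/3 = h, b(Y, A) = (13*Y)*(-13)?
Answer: 119225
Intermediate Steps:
b(Y, A) = -169*Y
X(h) = 3*h
b(-683, 530) - X(-1266) = -169*(-683) - 3*(-1266) = 115427 - 1*(-3798) = 115427 + 3798 = 119225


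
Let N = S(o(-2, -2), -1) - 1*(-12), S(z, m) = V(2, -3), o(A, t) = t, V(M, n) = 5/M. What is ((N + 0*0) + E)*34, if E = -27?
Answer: -425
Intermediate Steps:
S(z, m) = 5/2
N = 29/2 (N = 5/2 - 1*(-12) = 5/2 + 12 = 29/2 ≈ 14.500)
((N + 0*0) + E)*34 = ((29/2 + 0*0) - 27)*34 = ((29/2 + 0) - 27)*34 = (29/2 - 27)*34 = -25/2*34 = -425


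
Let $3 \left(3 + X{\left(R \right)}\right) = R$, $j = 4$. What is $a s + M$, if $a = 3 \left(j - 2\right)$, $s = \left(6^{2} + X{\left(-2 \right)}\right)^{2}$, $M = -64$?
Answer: $\frac{18626}{3} \approx 6208.7$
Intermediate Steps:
$X{\left(R \right)} = -3 + \frac{R}{3}$
$s = \frac{9409}{9}$ ($s = \left(6^{2} + \left(-3 + \frac{1}{3} \left(-2\right)\right)\right)^{2} = \left(36 - \frac{11}{3}\right)^{2} = \left(\frac{97}{3}\right)^{2} = \frac{9409}{9} \approx 1045.4$)
$a = 6$ ($a = 3 \left(4 - 2\right) = 3 \cdot 2 = 6$)
$a s + M = 6 \cdot \frac{9409}{9} - 64 = \frac{18818}{3} - 64 = \frac{18626}{3}$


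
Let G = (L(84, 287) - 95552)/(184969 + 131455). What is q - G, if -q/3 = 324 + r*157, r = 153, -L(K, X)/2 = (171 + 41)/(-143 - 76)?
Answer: -632634369062/8662107 ≈ -73035.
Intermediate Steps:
L(K, X) = 424/219 (L(K, X) = -2*(171 + 41)/(-143 - 76) = -424/(-219) = -424*(-1)/219 = -2*(-212/219) = 424/219)
G = -2615683/8662107 (G = (424/219 - 95552)/(184969 + 131455) = -20925464/219/316424 = -20925464/219*1/316424 = -2615683/8662107 ≈ -0.30197)
q = -73035 (q = -3*(324 + 153*157) = -3*(324 + 24021) = -3*24345 = -73035)
q - G = -73035 - 1*(-2615683/8662107) = -73035 + 2615683/8662107 = -632634369062/8662107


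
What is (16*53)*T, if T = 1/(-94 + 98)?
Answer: 212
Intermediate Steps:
T = ¼ (T = 1/4 = ¼ ≈ 0.25000)
(16*53)*T = (16*53)*(¼) = 848*(¼) = 212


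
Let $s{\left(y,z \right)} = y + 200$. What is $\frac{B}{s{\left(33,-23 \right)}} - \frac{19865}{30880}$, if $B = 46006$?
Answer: $\frac{283207347}{1439008} \approx 196.81$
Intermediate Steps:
$s{\left(y,z \right)} = 200 + y$
$\frac{B}{s{\left(33,-23 \right)}} - \frac{19865}{30880} = \frac{46006}{200 + 33} - \frac{19865}{30880} = \frac{46006}{233} - \frac{3973}{6176} = \frac{283207347}{1439008}$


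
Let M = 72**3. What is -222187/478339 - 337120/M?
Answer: -7630890533/5579346096 ≈ -1.3677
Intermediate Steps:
M = 373248
-222187/478339 - 337120/M = -222187/478339 - 337120/373248 = -222187*1/478339 - 337120*1/373248 = -222187/478339 - 10535/11664 = -7630890533/5579346096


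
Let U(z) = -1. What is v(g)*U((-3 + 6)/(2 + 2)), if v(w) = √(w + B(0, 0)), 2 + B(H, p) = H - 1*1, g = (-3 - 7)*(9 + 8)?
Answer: -I*√173 ≈ -13.153*I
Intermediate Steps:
g = -170 (g = -10*17 = -170)
B(H, p) = -3 + H (B(H, p) = -2 + (H - 1*1) = -2 + (H - 1) = -2 + (-1 + H) = -3 + H)
v(w) = √(-3 + w) (v(w) = √(w + (-3 + 0)) = √(w - 3) = √(-3 + w))
v(g)*U((-3 + 6)/(2 + 2)) = √(-3 - 170)*(-1) = √(-173)*(-1) = (I*√173)*(-1) = -I*√173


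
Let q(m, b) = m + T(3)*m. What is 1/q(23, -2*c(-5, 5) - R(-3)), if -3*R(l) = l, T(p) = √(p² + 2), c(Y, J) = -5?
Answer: -1/230 + √11/230 ≈ 0.010072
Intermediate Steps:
T(p) = √(2 + p²)
R(l) = -l/3
q(m, b) = m + m*√11 (q(m, b) = m + √(2 + 3²)*m = m + √(2 + 9)*m = m + √11*m = m + m*√11)
1/q(23, -2*c(-5, 5) - R(-3)) = 1/(23*(1 + √11)) = 1/(23 + 23*√11)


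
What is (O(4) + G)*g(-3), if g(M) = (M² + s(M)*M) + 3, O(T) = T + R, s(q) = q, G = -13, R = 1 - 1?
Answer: -189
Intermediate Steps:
R = 0
O(T) = T (O(T) = T + 0 = T)
g(M) = 3 + 2*M² (g(M) = (M² + M*M) + 3 = (M² + M²) + 3 = 2*M² + 3 = 3 + 2*M²)
(O(4) + G)*g(-3) = (4 - 13)*(3 + 2*(-3)²) = -9*(3 + 2*9) = -9*(3 + 18) = -9*21 = -189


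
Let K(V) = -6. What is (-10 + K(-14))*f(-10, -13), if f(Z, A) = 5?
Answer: -80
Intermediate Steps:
(-10 + K(-14))*f(-10, -13) = (-10 - 6)*5 = -16*5 = -80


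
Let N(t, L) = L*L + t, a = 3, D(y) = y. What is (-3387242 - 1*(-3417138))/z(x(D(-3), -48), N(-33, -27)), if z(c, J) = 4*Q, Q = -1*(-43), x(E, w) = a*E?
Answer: 7474/43 ≈ 173.81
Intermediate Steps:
x(E, w) = 3*E
Q = 43
N(t, L) = t + L² (N(t, L) = L² + t = t + L²)
z(c, J) = 172 (z(c, J) = 4*43 = 172)
(-3387242 - 1*(-3417138))/z(x(D(-3), -48), N(-33, -27)) = (-3387242 - 1*(-3417138))/172 = (-3387242 + 3417138)*(1/172) = 29896*(1/172) = 7474/43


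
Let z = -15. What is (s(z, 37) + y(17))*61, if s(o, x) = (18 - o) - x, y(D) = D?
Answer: 793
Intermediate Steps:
s(o, x) = 18 - o - x
(s(z, 37) + y(17))*61 = ((18 - 1*(-15) - 1*37) + 17)*61 = ((18 + 15 - 37) + 17)*61 = (-4 + 17)*61 = 13*61 = 793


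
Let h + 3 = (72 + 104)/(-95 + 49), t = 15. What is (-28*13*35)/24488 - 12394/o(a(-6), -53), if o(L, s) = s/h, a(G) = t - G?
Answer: -11916425191/7462718 ≈ -1596.8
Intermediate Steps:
h = -157/23 (h = -3 + (72 + 104)/(-95 + 49) = -3 + 176/(-46) = -3 + 176*(-1/46) = -3 - 88/23 = -157/23 ≈ -6.8261)
a(G) = 15 - G
o(L, s) = -23*s/157 (o(L, s) = s/(-157/23) = s*(-23/157) = -23*s/157)
(-28*13*35)/24488 - 12394/o(a(-6), -53) = (-28*13*35)/24488 - 12394/((-23/157*(-53))) = -364*35*(1/24488) - 12394/1219/157 = -12740*1/24488 - 12394*157/1219 = -3185/6122 - 1945858/1219 = -11916425191/7462718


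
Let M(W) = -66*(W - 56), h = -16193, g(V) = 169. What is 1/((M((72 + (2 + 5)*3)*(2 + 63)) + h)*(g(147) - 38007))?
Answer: 1/15569088346 ≈ 6.4230e-11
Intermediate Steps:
M(W) = 3696 - 66*W (M(W) = -66*(-56 + W) = 3696 - 66*W)
1/((M((72 + (2 + 5)*3)*(2 + 63)) + h)*(g(147) - 38007)) = 1/(((3696 - 66*(72 + (2 + 5)*3)*(2 + 63)) - 16193)*(169 - 38007)) = 1/(((3696 - 66*(72 + 7*3)*65) - 16193)*(-37838)) = 1/(((3696 - 66*(72 + 21)*65) - 16193)*(-37838)) = 1/(((3696 - 6138*65) - 16193)*(-37838)) = 1/(((3696 - 66*6045) - 16193)*(-37838)) = 1/(((3696 - 398970) - 16193)*(-37838)) = 1/((-395274 - 16193)*(-37838)) = 1/(-411467*(-37838)) = 1/15569088346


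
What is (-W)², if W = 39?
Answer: 1521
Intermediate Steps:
(-W)² = (-1*39)² = (-39)² = 1521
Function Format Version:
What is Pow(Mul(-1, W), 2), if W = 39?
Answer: 1521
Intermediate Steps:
Pow(Mul(-1, W), 2) = Pow(Mul(-1, 39), 2) = Pow(-39, 2) = 1521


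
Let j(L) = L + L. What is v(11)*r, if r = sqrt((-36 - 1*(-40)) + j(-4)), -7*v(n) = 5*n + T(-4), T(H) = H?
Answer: -102*I/7 ≈ -14.571*I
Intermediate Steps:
j(L) = 2*L
v(n) = 4/7 - 5*n/7 (v(n) = -(5*n - 4)/7 = -(-4 + 5*n)/7 = 4/7 - 5*n/7)
r = 2*I (r = sqrt((-36 - 1*(-40)) + 2*(-4)) = sqrt((-36 + 40) - 8) = sqrt(4 - 8) = sqrt(-4) = 2*I ≈ 2.0*I)
v(11)*r = (4/7 - 5/7*11)*(2*I) = (4/7 - 55/7)*(2*I) = -102*I/7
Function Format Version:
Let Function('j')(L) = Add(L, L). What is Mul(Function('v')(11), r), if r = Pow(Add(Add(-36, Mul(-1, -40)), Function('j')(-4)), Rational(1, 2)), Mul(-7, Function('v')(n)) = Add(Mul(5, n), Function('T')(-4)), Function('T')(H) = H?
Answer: Mul(Rational(-102, 7), I) ≈ Mul(-14.571, I)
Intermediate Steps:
Function('j')(L) = Mul(2, L)
Function('v')(n) = Add(Rational(4, 7), Mul(Rational(-5, 7), n)) (Function('v')(n) = Mul(Rational(-1, 7), Add(Mul(5, n), -4)) = Mul(Rational(-1, 7), Add(-4, Mul(5, n))) = Add(Rational(4, 7), Mul(Rational(-5, 7), n)))
r = Mul(2, I) (r = Pow(Add(Add(-36, Mul(-1, -40)), Mul(2, -4)), Rational(1, 2)) = Pow(Add(Add(-36, 40), -8), Rational(1, 2)) = Pow(Add(4, -8), Rational(1, 2)) = Pow(-4, Rational(1, 2)) = Mul(2, I) ≈ Mul(2.0000, I))
Mul(Function('v')(11), r) = Mul(Add(Rational(4, 7), Mul(Rational(-5, 7), 11)), Mul(2, I)) = Mul(Add(Rational(4, 7), Rational(-55, 7)), Mul(2, I)) = Mul(Rational(-51, 7), Mul(2, I)) = Mul(Rational(-102, 7), I)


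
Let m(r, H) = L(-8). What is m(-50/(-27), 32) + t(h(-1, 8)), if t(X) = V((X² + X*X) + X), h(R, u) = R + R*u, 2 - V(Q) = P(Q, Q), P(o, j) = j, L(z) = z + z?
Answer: -167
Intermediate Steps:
L(z) = 2*z
V(Q) = 2 - Q
m(r, H) = -16 (m(r, H) = 2*(-8) = -16)
t(X) = 2 - X - 2*X² (t(X) = 2 - ((X² + X*X) + X) = 2 - ((X² + X²) + X) = 2 - (2*X² + X) = 2 - (X + 2*X²) = 2 + (-X - 2*X²) = 2 - X - 2*X²)
m(-50/(-27), 32) + t(h(-1, 8)) = -16 + (2 - (-(1 + 8))*(1 + 2*(-(1 + 8)))) = -16 + (2 - (-1*9)*(1 + 2*(-1*9))) = -16 + (2 - 1*(-9)*(1 + 2*(-9))) = -16 + (2 - 1*(-9)*(1 - 18)) = -16 + (2 - 1*(-9)*(-17)) = -16 + (2 - 153) = -16 - 151 = -167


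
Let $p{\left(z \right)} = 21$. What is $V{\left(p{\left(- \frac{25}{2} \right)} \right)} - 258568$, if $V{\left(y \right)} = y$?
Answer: $-258547$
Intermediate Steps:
$V{\left(p{\left(- \frac{25}{2} \right)} \right)} - 258568 = 21 - 258568 = -258547$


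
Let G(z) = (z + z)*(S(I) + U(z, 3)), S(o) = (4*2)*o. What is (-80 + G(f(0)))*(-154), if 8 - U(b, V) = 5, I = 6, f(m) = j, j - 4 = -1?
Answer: -34804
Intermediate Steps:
j = 3 (j = 4 - 1 = 3)
f(m) = 3
S(o) = 8*o
U(b, V) = 3 (U(b, V) = 8 - 1*5 = 8 - 5 = 3)
G(z) = 102*z (G(z) = (z + z)*(8*6 + 3) = (2*z)*(48 + 3) = (2*z)*51 = 102*z)
(-80 + G(f(0)))*(-154) = (-80 + 102*3)*(-154) = (-80 + 306)*(-154) = 226*(-154) = -34804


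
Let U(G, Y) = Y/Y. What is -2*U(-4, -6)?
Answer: -2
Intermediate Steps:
U(G, Y) = 1
-2*U(-4, -6) = -2*1 = -2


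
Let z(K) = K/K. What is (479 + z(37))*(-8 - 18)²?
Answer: 324480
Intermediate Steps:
z(K) = 1
(479 + z(37))*(-8 - 18)² = (479 + 1)*(-8 - 18)² = 480*(-26)² = 480*676 = 324480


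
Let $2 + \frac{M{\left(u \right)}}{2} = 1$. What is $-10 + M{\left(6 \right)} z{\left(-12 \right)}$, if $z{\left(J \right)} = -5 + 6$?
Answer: $-12$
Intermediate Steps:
$z{\left(J \right)} = 1$
$M{\left(u \right)} = -2$ ($M{\left(u \right)} = -4 + 2 \cdot 1 = -4 + 2 = -2$)
$-10 + M{\left(6 \right)} z{\left(-12 \right)} = -10 - 2 = -12$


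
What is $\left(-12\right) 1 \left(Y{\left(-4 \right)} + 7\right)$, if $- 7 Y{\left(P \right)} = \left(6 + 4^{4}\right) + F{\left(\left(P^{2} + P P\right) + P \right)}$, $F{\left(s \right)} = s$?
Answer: $\frac{2892}{7} \approx 413.14$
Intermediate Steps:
$Y{\left(P \right)} = - \frac{262}{7} - \frac{2 P^{2}}{7} - \frac{P}{7}$ ($Y{\left(P \right)} = - \frac{\left(6 + 4^{4}\right) + \left(\left(P^{2} + P P\right) + P\right)}{7} = - \frac{\left(6 + 256\right) + \left(\left(P^{2} + P^{2}\right) + P\right)}{7} = - \frac{262 + \left(2 P^{2} + P\right)}{7} = - \frac{262 + \left(P + 2 P^{2}\right)}{7} = - \frac{262 + P + 2 P^{2}}{7} = - \frac{262}{7} - \frac{2 P^{2}}{7} - \frac{P}{7}$)
$\left(-12\right) 1 \left(Y{\left(-4 \right)} + 7\right) = \left(-12\right) 1 \left(\left(- \frac{262}{7} - - \frac{4 \left(1 + 2 \left(-4\right)\right)}{7}\right) + 7\right) = - 12 \left(\left(- \frac{262}{7} - - \frac{4 \left(1 - 8\right)}{7}\right) + 7\right) = - 12 \left(\left(- \frac{262}{7} - \left(- \frac{4}{7}\right) \left(-7\right)\right) + 7\right) = - 12 \left(\left(- \frac{262}{7} - 4\right) + 7\right) = - 12 \left(- \frac{290}{7} + 7\right) = \left(-12\right) \left(- \frac{241}{7}\right) = \frac{2892}{7}$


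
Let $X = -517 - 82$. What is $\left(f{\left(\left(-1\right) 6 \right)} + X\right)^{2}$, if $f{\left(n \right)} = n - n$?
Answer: $358801$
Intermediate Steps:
$f{\left(n \right)} = 0$
$X = -599$
$\left(f{\left(\left(-1\right) 6 \right)} + X\right)^{2} = \left(0 - 599\right)^{2} = \left(-599\right)^{2} = 358801$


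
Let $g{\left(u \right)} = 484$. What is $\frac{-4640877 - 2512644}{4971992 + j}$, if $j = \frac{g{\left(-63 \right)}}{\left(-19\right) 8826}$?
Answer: $- \frac{599801275287}{416886612982} \approx -1.4388$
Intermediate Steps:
$j = - \frac{242}{83847}$ ($j = \frac{484}{\left(-19\right) 8826} = \frac{484}{-167694} = 484 \left(- \frac{1}{167694}\right) = - \frac{242}{83847} \approx -0.0028862$)
$\frac{-4640877 - 2512644}{4971992 + j} = \frac{-4640877 - 2512644}{4971992 - \frac{242}{83847}} = - \frac{7153521}{\frac{416886612982}{83847}} = \left(-7153521\right) \frac{83847}{416886612982} = - \frac{599801275287}{416886612982}$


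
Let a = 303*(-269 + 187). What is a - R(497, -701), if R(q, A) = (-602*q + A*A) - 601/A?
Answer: -152154754/701 ≈ -2.1705e+5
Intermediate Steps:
a = -24846 (a = 303*(-82) = -24846)
R(q, A) = A**2 - 602*q - 601/A (R(q, A) = (-602*q + A**2) - 601/A = (A**2 - 602*q) - 601/A = A**2 - 602*q - 601/A)
a - R(497, -701) = -24846 - ((-701)**2 - 602*497 - 601/(-701)) = -24846 - (491401 - 299194 - 601*(-1/701)) = -24846 - (491401 - 299194 + 601/701) = -24846 - 1*134737708/701 = -24846 - 134737708/701 = -152154754/701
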